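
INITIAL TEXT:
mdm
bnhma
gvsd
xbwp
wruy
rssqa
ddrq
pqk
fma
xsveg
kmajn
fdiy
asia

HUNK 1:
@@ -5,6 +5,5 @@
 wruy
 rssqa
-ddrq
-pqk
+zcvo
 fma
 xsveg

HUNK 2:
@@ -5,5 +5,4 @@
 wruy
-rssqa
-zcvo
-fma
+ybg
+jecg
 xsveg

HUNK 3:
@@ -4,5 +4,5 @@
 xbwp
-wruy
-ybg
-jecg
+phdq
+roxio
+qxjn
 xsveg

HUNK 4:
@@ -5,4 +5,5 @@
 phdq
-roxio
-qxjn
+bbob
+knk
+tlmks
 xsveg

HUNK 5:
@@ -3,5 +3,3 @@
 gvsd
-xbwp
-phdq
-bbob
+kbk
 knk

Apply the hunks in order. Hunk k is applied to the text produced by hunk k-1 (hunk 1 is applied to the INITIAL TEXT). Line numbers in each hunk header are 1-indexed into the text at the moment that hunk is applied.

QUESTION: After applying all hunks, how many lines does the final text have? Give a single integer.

Hunk 1: at line 5 remove [ddrq,pqk] add [zcvo] -> 12 lines: mdm bnhma gvsd xbwp wruy rssqa zcvo fma xsveg kmajn fdiy asia
Hunk 2: at line 5 remove [rssqa,zcvo,fma] add [ybg,jecg] -> 11 lines: mdm bnhma gvsd xbwp wruy ybg jecg xsveg kmajn fdiy asia
Hunk 3: at line 4 remove [wruy,ybg,jecg] add [phdq,roxio,qxjn] -> 11 lines: mdm bnhma gvsd xbwp phdq roxio qxjn xsveg kmajn fdiy asia
Hunk 4: at line 5 remove [roxio,qxjn] add [bbob,knk,tlmks] -> 12 lines: mdm bnhma gvsd xbwp phdq bbob knk tlmks xsveg kmajn fdiy asia
Hunk 5: at line 3 remove [xbwp,phdq,bbob] add [kbk] -> 10 lines: mdm bnhma gvsd kbk knk tlmks xsveg kmajn fdiy asia
Final line count: 10

Answer: 10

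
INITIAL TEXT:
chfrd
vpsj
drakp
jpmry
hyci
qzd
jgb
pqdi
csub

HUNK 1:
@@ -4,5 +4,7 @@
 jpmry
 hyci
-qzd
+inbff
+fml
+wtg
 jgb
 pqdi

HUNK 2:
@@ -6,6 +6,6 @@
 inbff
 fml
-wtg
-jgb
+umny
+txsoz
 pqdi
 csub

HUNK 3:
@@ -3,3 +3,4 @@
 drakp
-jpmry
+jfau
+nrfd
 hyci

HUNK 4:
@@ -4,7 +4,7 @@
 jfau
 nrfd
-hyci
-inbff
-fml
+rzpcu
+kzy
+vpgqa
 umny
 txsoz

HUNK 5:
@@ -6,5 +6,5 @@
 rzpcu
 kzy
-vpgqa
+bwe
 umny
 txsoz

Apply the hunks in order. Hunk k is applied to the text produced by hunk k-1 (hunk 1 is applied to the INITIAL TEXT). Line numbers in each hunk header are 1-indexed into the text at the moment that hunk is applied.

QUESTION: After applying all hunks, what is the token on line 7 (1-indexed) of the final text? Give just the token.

Hunk 1: at line 4 remove [qzd] add [inbff,fml,wtg] -> 11 lines: chfrd vpsj drakp jpmry hyci inbff fml wtg jgb pqdi csub
Hunk 2: at line 6 remove [wtg,jgb] add [umny,txsoz] -> 11 lines: chfrd vpsj drakp jpmry hyci inbff fml umny txsoz pqdi csub
Hunk 3: at line 3 remove [jpmry] add [jfau,nrfd] -> 12 lines: chfrd vpsj drakp jfau nrfd hyci inbff fml umny txsoz pqdi csub
Hunk 4: at line 4 remove [hyci,inbff,fml] add [rzpcu,kzy,vpgqa] -> 12 lines: chfrd vpsj drakp jfau nrfd rzpcu kzy vpgqa umny txsoz pqdi csub
Hunk 5: at line 6 remove [vpgqa] add [bwe] -> 12 lines: chfrd vpsj drakp jfau nrfd rzpcu kzy bwe umny txsoz pqdi csub
Final line 7: kzy

Answer: kzy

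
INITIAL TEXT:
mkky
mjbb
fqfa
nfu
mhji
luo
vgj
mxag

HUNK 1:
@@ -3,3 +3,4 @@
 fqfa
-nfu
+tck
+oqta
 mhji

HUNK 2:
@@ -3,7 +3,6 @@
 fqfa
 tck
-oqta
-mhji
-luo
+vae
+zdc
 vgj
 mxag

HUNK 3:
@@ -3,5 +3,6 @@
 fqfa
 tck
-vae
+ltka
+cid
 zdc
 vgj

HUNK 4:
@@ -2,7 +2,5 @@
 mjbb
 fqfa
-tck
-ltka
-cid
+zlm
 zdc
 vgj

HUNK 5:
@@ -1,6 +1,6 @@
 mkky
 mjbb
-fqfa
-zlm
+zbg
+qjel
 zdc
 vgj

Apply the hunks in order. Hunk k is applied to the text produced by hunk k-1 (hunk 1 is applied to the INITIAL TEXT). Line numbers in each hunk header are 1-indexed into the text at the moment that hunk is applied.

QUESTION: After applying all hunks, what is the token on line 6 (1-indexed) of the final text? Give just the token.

Hunk 1: at line 3 remove [nfu] add [tck,oqta] -> 9 lines: mkky mjbb fqfa tck oqta mhji luo vgj mxag
Hunk 2: at line 3 remove [oqta,mhji,luo] add [vae,zdc] -> 8 lines: mkky mjbb fqfa tck vae zdc vgj mxag
Hunk 3: at line 3 remove [vae] add [ltka,cid] -> 9 lines: mkky mjbb fqfa tck ltka cid zdc vgj mxag
Hunk 4: at line 2 remove [tck,ltka,cid] add [zlm] -> 7 lines: mkky mjbb fqfa zlm zdc vgj mxag
Hunk 5: at line 1 remove [fqfa,zlm] add [zbg,qjel] -> 7 lines: mkky mjbb zbg qjel zdc vgj mxag
Final line 6: vgj

Answer: vgj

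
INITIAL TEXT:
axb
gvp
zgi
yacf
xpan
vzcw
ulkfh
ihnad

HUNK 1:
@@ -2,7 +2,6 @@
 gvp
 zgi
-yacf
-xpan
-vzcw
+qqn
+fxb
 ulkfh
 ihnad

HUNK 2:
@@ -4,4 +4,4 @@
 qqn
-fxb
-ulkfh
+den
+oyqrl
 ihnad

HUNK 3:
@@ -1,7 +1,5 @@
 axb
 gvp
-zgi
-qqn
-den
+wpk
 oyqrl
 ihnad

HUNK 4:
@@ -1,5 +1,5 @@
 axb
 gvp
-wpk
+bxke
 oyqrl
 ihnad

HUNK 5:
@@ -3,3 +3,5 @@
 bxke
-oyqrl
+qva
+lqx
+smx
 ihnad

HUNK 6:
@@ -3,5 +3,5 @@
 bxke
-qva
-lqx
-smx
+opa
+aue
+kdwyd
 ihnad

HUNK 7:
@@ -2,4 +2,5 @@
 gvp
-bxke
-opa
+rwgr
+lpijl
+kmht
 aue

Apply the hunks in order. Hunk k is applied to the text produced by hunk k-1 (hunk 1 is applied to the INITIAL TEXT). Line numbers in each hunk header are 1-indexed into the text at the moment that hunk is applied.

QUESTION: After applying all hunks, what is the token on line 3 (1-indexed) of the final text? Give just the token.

Hunk 1: at line 2 remove [yacf,xpan,vzcw] add [qqn,fxb] -> 7 lines: axb gvp zgi qqn fxb ulkfh ihnad
Hunk 2: at line 4 remove [fxb,ulkfh] add [den,oyqrl] -> 7 lines: axb gvp zgi qqn den oyqrl ihnad
Hunk 3: at line 1 remove [zgi,qqn,den] add [wpk] -> 5 lines: axb gvp wpk oyqrl ihnad
Hunk 4: at line 1 remove [wpk] add [bxke] -> 5 lines: axb gvp bxke oyqrl ihnad
Hunk 5: at line 3 remove [oyqrl] add [qva,lqx,smx] -> 7 lines: axb gvp bxke qva lqx smx ihnad
Hunk 6: at line 3 remove [qva,lqx,smx] add [opa,aue,kdwyd] -> 7 lines: axb gvp bxke opa aue kdwyd ihnad
Hunk 7: at line 2 remove [bxke,opa] add [rwgr,lpijl,kmht] -> 8 lines: axb gvp rwgr lpijl kmht aue kdwyd ihnad
Final line 3: rwgr

Answer: rwgr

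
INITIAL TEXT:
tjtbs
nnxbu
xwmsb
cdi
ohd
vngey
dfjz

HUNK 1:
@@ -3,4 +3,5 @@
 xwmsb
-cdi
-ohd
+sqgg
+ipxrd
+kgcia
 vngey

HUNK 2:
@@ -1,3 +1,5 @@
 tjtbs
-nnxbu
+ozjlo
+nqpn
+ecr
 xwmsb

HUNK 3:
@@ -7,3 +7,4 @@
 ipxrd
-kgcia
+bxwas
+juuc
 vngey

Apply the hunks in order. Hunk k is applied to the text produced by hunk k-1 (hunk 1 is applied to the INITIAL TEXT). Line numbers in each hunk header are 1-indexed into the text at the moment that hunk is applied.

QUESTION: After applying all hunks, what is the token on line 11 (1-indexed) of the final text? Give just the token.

Hunk 1: at line 3 remove [cdi,ohd] add [sqgg,ipxrd,kgcia] -> 8 lines: tjtbs nnxbu xwmsb sqgg ipxrd kgcia vngey dfjz
Hunk 2: at line 1 remove [nnxbu] add [ozjlo,nqpn,ecr] -> 10 lines: tjtbs ozjlo nqpn ecr xwmsb sqgg ipxrd kgcia vngey dfjz
Hunk 3: at line 7 remove [kgcia] add [bxwas,juuc] -> 11 lines: tjtbs ozjlo nqpn ecr xwmsb sqgg ipxrd bxwas juuc vngey dfjz
Final line 11: dfjz

Answer: dfjz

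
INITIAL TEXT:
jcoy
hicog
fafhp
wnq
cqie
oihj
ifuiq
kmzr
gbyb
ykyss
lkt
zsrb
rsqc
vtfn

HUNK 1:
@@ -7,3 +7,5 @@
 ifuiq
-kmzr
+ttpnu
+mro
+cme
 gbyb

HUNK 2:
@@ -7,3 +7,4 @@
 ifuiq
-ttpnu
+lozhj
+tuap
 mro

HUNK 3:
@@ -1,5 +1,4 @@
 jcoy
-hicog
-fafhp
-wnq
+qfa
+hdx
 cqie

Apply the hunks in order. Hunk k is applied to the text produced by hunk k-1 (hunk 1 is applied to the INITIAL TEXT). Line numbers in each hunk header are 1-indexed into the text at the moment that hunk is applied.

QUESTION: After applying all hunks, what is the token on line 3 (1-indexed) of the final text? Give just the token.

Hunk 1: at line 7 remove [kmzr] add [ttpnu,mro,cme] -> 16 lines: jcoy hicog fafhp wnq cqie oihj ifuiq ttpnu mro cme gbyb ykyss lkt zsrb rsqc vtfn
Hunk 2: at line 7 remove [ttpnu] add [lozhj,tuap] -> 17 lines: jcoy hicog fafhp wnq cqie oihj ifuiq lozhj tuap mro cme gbyb ykyss lkt zsrb rsqc vtfn
Hunk 3: at line 1 remove [hicog,fafhp,wnq] add [qfa,hdx] -> 16 lines: jcoy qfa hdx cqie oihj ifuiq lozhj tuap mro cme gbyb ykyss lkt zsrb rsqc vtfn
Final line 3: hdx

Answer: hdx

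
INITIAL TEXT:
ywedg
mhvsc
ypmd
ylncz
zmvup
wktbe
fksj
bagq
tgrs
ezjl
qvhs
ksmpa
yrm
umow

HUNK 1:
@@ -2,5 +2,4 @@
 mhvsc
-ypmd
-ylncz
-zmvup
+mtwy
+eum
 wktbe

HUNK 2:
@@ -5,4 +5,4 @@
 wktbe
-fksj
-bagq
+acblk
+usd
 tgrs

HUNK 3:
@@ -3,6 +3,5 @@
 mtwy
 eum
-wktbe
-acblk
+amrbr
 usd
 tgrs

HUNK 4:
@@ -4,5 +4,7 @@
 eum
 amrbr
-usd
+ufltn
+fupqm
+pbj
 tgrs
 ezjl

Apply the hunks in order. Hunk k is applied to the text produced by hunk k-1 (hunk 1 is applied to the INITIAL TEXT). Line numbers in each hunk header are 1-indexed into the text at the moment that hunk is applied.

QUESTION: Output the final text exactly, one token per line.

Hunk 1: at line 2 remove [ypmd,ylncz,zmvup] add [mtwy,eum] -> 13 lines: ywedg mhvsc mtwy eum wktbe fksj bagq tgrs ezjl qvhs ksmpa yrm umow
Hunk 2: at line 5 remove [fksj,bagq] add [acblk,usd] -> 13 lines: ywedg mhvsc mtwy eum wktbe acblk usd tgrs ezjl qvhs ksmpa yrm umow
Hunk 3: at line 3 remove [wktbe,acblk] add [amrbr] -> 12 lines: ywedg mhvsc mtwy eum amrbr usd tgrs ezjl qvhs ksmpa yrm umow
Hunk 4: at line 4 remove [usd] add [ufltn,fupqm,pbj] -> 14 lines: ywedg mhvsc mtwy eum amrbr ufltn fupqm pbj tgrs ezjl qvhs ksmpa yrm umow

Answer: ywedg
mhvsc
mtwy
eum
amrbr
ufltn
fupqm
pbj
tgrs
ezjl
qvhs
ksmpa
yrm
umow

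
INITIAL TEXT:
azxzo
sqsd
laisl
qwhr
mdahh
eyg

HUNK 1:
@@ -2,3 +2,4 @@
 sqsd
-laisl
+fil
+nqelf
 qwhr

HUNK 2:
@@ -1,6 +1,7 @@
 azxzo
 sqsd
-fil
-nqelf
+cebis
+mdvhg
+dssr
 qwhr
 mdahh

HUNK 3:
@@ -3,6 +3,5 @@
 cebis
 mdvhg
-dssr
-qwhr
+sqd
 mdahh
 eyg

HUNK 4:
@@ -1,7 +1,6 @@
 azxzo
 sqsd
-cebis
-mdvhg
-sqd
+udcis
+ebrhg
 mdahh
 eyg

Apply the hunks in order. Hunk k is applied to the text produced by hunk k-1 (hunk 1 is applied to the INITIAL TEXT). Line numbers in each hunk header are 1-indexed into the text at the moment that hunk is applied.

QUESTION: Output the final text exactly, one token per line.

Hunk 1: at line 2 remove [laisl] add [fil,nqelf] -> 7 lines: azxzo sqsd fil nqelf qwhr mdahh eyg
Hunk 2: at line 1 remove [fil,nqelf] add [cebis,mdvhg,dssr] -> 8 lines: azxzo sqsd cebis mdvhg dssr qwhr mdahh eyg
Hunk 3: at line 3 remove [dssr,qwhr] add [sqd] -> 7 lines: azxzo sqsd cebis mdvhg sqd mdahh eyg
Hunk 4: at line 1 remove [cebis,mdvhg,sqd] add [udcis,ebrhg] -> 6 lines: azxzo sqsd udcis ebrhg mdahh eyg

Answer: azxzo
sqsd
udcis
ebrhg
mdahh
eyg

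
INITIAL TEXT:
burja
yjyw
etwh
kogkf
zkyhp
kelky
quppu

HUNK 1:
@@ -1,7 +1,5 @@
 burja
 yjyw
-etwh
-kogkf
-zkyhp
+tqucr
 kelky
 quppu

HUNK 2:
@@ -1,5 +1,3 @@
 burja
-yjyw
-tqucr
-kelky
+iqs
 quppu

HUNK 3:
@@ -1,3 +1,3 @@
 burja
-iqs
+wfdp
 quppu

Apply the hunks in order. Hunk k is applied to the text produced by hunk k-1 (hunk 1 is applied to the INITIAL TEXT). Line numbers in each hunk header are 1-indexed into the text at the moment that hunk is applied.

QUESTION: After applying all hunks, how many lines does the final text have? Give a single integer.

Hunk 1: at line 1 remove [etwh,kogkf,zkyhp] add [tqucr] -> 5 lines: burja yjyw tqucr kelky quppu
Hunk 2: at line 1 remove [yjyw,tqucr,kelky] add [iqs] -> 3 lines: burja iqs quppu
Hunk 3: at line 1 remove [iqs] add [wfdp] -> 3 lines: burja wfdp quppu
Final line count: 3

Answer: 3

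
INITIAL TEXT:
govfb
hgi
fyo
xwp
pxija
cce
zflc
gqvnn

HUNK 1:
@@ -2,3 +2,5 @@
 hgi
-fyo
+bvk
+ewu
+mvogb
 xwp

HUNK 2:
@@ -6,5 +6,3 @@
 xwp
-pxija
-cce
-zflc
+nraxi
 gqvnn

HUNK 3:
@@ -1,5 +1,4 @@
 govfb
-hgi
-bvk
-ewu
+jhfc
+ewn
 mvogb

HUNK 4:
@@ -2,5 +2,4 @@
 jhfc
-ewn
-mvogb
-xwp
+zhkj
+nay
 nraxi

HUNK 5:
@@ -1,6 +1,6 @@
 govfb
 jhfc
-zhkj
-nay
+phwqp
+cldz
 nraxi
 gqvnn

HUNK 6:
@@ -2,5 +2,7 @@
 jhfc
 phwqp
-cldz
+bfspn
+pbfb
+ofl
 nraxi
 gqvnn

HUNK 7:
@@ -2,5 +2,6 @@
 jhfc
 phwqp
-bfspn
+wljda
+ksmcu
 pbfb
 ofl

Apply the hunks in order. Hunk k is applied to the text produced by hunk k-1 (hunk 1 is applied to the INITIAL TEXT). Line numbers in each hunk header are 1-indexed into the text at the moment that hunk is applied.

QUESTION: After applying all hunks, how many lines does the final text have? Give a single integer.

Answer: 9

Derivation:
Hunk 1: at line 2 remove [fyo] add [bvk,ewu,mvogb] -> 10 lines: govfb hgi bvk ewu mvogb xwp pxija cce zflc gqvnn
Hunk 2: at line 6 remove [pxija,cce,zflc] add [nraxi] -> 8 lines: govfb hgi bvk ewu mvogb xwp nraxi gqvnn
Hunk 3: at line 1 remove [hgi,bvk,ewu] add [jhfc,ewn] -> 7 lines: govfb jhfc ewn mvogb xwp nraxi gqvnn
Hunk 4: at line 2 remove [ewn,mvogb,xwp] add [zhkj,nay] -> 6 lines: govfb jhfc zhkj nay nraxi gqvnn
Hunk 5: at line 1 remove [zhkj,nay] add [phwqp,cldz] -> 6 lines: govfb jhfc phwqp cldz nraxi gqvnn
Hunk 6: at line 2 remove [cldz] add [bfspn,pbfb,ofl] -> 8 lines: govfb jhfc phwqp bfspn pbfb ofl nraxi gqvnn
Hunk 7: at line 2 remove [bfspn] add [wljda,ksmcu] -> 9 lines: govfb jhfc phwqp wljda ksmcu pbfb ofl nraxi gqvnn
Final line count: 9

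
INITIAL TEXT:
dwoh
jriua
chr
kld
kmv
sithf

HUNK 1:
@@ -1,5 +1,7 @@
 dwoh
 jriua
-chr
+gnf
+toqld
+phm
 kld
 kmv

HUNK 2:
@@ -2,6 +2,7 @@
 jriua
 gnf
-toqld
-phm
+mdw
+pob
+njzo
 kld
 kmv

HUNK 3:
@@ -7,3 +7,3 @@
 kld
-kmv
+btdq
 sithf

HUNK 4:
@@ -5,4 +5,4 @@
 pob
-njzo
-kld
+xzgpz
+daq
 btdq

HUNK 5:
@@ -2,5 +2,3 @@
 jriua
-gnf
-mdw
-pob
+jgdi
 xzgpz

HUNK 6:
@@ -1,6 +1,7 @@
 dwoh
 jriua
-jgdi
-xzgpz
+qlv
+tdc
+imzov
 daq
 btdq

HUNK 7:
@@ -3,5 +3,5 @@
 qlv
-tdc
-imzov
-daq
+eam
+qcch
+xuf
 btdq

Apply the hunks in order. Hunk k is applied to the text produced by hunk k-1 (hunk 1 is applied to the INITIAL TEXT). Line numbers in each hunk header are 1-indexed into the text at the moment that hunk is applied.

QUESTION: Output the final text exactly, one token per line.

Hunk 1: at line 1 remove [chr] add [gnf,toqld,phm] -> 8 lines: dwoh jriua gnf toqld phm kld kmv sithf
Hunk 2: at line 2 remove [toqld,phm] add [mdw,pob,njzo] -> 9 lines: dwoh jriua gnf mdw pob njzo kld kmv sithf
Hunk 3: at line 7 remove [kmv] add [btdq] -> 9 lines: dwoh jriua gnf mdw pob njzo kld btdq sithf
Hunk 4: at line 5 remove [njzo,kld] add [xzgpz,daq] -> 9 lines: dwoh jriua gnf mdw pob xzgpz daq btdq sithf
Hunk 5: at line 2 remove [gnf,mdw,pob] add [jgdi] -> 7 lines: dwoh jriua jgdi xzgpz daq btdq sithf
Hunk 6: at line 1 remove [jgdi,xzgpz] add [qlv,tdc,imzov] -> 8 lines: dwoh jriua qlv tdc imzov daq btdq sithf
Hunk 7: at line 3 remove [tdc,imzov,daq] add [eam,qcch,xuf] -> 8 lines: dwoh jriua qlv eam qcch xuf btdq sithf

Answer: dwoh
jriua
qlv
eam
qcch
xuf
btdq
sithf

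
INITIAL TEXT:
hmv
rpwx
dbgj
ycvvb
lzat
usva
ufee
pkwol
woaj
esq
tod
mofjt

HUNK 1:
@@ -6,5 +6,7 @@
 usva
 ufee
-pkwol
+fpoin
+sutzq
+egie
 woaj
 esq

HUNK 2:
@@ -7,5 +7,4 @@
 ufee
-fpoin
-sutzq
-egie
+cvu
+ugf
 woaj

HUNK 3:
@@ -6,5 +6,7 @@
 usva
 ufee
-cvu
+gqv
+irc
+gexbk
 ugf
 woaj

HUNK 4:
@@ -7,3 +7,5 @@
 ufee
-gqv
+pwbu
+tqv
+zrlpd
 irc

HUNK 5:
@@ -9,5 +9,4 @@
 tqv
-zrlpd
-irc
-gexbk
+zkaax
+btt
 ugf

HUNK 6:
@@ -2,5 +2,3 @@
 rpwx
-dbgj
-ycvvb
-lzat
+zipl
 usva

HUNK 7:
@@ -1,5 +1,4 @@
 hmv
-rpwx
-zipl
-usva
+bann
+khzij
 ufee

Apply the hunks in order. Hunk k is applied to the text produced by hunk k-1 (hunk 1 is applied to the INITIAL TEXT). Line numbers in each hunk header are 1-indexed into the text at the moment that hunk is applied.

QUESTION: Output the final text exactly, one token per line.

Answer: hmv
bann
khzij
ufee
pwbu
tqv
zkaax
btt
ugf
woaj
esq
tod
mofjt

Derivation:
Hunk 1: at line 6 remove [pkwol] add [fpoin,sutzq,egie] -> 14 lines: hmv rpwx dbgj ycvvb lzat usva ufee fpoin sutzq egie woaj esq tod mofjt
Hunk 2: at line 7 remove [fpoin,sutzq,egie] add [cvu,ugf] -> 13 lines: hmv rpwx dbgj ycvvb lzat usva ufee cvu ugf woaj esq tod mofjt
Hunk 3: at line 6 remove [cvu] add [gqv,irc,gexbk] -> 15 lines: hmv rpwx dbgj ycvvb lzat usva ufee gqv irc gexbk ugf woaj esq tod mofjt
Hunk 4: at line 7 remove [gqv] add [pwbu,tqv,zrlpd] -> 17 lines: hmv rpwx dbgj ycvvb lzat usva ufee pwbu tqv zrlpd irc gexbk ugf woaj esq tod mofjt
Hunk 5: at line 9 remove [zrlpd,irc,gexbk] add [zkaax,btt] -> 16 lines: hmv rpwx dbgj ycvvb lzat usva ufee pwbu tqv zkaax btt ugf woaj esq tod mofjt
Hunk 6: at line 2 remove [dbgj,ycvvb,lzat] add [zipl] -> 14 lines: hmv rpwx zipl usva ufee pwbu tqv zkaax btt ugf woaj esq tod mofjt
Hunk 7: at line 1 remove [rpwx,zipl,usva] add [bann,khzij] -> 13 lines: hmv bann khzij ufee pwbu tqv zkaax btt ugf woaj esq tod mofjt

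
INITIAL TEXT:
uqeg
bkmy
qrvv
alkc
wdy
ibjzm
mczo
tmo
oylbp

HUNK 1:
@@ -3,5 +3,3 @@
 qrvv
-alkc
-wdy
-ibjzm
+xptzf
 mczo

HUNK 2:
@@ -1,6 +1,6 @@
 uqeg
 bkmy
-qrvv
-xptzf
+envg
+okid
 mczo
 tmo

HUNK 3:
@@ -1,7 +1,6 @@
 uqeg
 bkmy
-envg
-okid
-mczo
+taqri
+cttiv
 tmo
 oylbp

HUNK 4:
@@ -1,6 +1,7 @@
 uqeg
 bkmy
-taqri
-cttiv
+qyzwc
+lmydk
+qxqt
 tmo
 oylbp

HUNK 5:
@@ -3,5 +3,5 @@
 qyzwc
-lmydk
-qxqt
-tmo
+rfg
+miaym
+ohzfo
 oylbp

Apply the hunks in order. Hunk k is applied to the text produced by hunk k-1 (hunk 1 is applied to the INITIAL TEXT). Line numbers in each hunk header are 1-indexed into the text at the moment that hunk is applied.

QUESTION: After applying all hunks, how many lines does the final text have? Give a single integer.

Answer: 7

Derivation:
Hunk 1: at line 3 remove [alkc,wdy,ibjzm] add [xptzf] -> 7 lines: uqeg bkmy qrvv xptzf mczo tmo oylbp
Hunk 2: at line 1 remove [qrvv,xptzf] add [envg,okid] -> 7 lines: uqeg bkmy envg okid mczo tmo oylbp
Hunk 3: at line 1 remove [envg,okid,mczo] add [taqri,cttiv] -> 6 lines: uqeg bkmy taqri cttiv tmo oylbp
Hunk 4: at line 1 remove [taqri,cttiv] add [qyzwc,lmydk,qxqt] -> 7 lines: uqeg bkmy qyzwc lmydk qxqt tmo oylbp
Hunk 5: at line 3 remove [lmydk,qxqt,tmo] add [rfg,miaym,ohzfo] -> 7 lines: uqeg bkmy qyzwc rfg miaym ohzfo oylbp
Final line count: 7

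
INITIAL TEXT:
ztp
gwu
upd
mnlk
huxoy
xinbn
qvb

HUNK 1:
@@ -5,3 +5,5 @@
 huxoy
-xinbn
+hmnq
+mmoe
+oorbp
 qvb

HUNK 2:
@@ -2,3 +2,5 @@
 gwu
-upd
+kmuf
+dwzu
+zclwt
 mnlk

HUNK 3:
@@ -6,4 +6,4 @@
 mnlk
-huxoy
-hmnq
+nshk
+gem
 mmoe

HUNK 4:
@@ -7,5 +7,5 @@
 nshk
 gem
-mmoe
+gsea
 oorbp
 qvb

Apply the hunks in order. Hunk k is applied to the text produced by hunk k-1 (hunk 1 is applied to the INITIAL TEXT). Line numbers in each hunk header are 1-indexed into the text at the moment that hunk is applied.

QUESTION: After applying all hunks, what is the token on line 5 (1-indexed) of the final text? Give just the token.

Answer: zclwt

Derivation:
Hunk 1: at line 5 remove [xinbn] add [hmnq,mmoe,oorbp] -> 9 lines: ztp gwu upd mnlk huxoy hmnq mmoe oorbp qvb
Hunk 2: at line 2 remove [upd] add [kmuf,dwzu,zclwt] -> 11 lines: ztp gwu kmuf dwzu zclwt mnlk huxoy hmnq mmoe oorbp qvb
Hunk 3: at line 6 remove [huxoy,hmnq] add [nshk,gem] -> 11 lines: ztp gwu kmuf dwzu zclwt mnlk nshk gem mmoe oorbp qvb
Hunk 4: at line 7 remove [mmoe] add [gsea] -> 11 lines: ztp gwu kmuf dwzu zclwt mnlk nshk gem gsea oorbp qvb
Final line 5: zclwt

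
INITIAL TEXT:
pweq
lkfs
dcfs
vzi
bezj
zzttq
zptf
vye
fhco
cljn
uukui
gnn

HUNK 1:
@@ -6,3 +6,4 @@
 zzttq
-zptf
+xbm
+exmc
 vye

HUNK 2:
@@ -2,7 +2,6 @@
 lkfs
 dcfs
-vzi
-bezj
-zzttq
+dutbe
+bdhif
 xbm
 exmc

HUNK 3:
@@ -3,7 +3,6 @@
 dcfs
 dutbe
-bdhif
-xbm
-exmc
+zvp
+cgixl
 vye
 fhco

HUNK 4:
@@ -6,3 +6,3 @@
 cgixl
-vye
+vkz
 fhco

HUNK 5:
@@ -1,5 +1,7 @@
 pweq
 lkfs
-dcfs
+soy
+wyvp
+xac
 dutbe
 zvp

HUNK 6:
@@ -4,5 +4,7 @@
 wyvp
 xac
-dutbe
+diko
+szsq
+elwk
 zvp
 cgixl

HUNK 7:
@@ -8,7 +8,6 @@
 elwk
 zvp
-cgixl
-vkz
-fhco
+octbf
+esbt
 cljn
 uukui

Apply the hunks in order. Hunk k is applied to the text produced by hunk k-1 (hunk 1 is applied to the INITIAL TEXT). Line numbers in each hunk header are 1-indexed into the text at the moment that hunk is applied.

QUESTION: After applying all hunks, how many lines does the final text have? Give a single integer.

Hunk 1: at line 6 remove [zptf] add [xbm,exmc] -> 13 lines: pweq lkfs dcfs vzi bezj zzttq xbm exmc vye fhco cljn uukui gnn
Hunk 2: at line 2 remove [vzi,bezj,zzttq] add [dutbe,bdhif] -> 12 lines: pweq lkfs dcfs dutbe bdhif xbm exmc vye fhco cljn uukui gnn
Hunk 3: at line 3 remove [bdhif,xbm,exmc] add [zvp,cgixl] -> 11 lines: pweq lkfs dcfs dutbe zvp cgixl vye fhco cljn uukui gnn
Hunk 4: at line 6 remove [vye] add [vkz] -> 11 lines: pweq lkfs dcfs dutbe zvp cgixl vkz fhco cljn uukui gnn
Hunk 5: at line 1 remove [dcfs] add [soy,wyvp,xac] -> 13 lines: pweq lkfs soy wyvp xac dutbe zvp cgixl vkz fhco cljn uukui gnn
Hunk 6: at line 4 remove [dutbe] add [diko,szsq,elwk] -> 15 lines: pweq lkfs soy wyvp xac diko szsq elwk zvp cgixl vkz fhco cljn uukui gnn
Hunk 7: at line 8 remove [cgixl,vkz,fhco] add [octbf,esbt] -> 14 lines: pweq lkfs soy wyvp xac diko szsq elwk zvp octbf esbt cljn uukui gnn
Final line count: 14

Answer: 14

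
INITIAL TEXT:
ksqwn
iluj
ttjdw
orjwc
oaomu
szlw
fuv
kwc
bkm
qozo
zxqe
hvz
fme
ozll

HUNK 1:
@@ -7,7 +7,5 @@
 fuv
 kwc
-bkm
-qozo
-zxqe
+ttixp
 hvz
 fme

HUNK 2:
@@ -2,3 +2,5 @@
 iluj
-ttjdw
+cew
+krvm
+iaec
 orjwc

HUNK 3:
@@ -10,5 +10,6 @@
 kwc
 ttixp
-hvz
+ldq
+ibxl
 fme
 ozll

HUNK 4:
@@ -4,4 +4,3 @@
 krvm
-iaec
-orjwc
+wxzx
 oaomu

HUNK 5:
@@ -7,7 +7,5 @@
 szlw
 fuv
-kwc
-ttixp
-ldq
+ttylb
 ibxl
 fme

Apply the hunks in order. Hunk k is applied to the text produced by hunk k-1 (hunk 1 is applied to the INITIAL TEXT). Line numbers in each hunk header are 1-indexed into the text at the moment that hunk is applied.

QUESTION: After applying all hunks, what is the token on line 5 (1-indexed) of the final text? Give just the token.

Answer: wxzx

Derivation:
Hunk 1: at line 7 remove [bkm,qozo,zxqe] add [ttixp] -> 12 lines: ksqwn iluj ttjdw orjwc oaomu szlw fuv kwc ttixp hvz fme ozll
Hunk 2: at line 2 remove [ttjdw] add [cew,krvm,iaec] -> 14 lines: ksqwn iluj cew krvm iaec orjwc oaomu szlw fuv kwc ttixp hvz fme ozll
Hunk 3: at line 10 remove [hvz] add [ldq,ibxl] -> 15 lines: ksqwn iluj cew krvm iaec orjwc oaomu szlw fuv kwc ttixp ldq ibxl fme ozll
Hunk 4: at line 4 remove [iaec,orjwc] add [wxzx] -> 14 lines: ksqwn iluj cew krvm wxzx oaomu szlw fuv kwc ttixp ldq ibxl fme ozll
Hunk 5: at line 7 remove [kwc,ttixp,ldq] add [ttylb] -> 12 lines: ksqwn iluj cew krvm wxzx oaomu szlw fuv ttylb ibxl fme ozll
Final line 5: wxzx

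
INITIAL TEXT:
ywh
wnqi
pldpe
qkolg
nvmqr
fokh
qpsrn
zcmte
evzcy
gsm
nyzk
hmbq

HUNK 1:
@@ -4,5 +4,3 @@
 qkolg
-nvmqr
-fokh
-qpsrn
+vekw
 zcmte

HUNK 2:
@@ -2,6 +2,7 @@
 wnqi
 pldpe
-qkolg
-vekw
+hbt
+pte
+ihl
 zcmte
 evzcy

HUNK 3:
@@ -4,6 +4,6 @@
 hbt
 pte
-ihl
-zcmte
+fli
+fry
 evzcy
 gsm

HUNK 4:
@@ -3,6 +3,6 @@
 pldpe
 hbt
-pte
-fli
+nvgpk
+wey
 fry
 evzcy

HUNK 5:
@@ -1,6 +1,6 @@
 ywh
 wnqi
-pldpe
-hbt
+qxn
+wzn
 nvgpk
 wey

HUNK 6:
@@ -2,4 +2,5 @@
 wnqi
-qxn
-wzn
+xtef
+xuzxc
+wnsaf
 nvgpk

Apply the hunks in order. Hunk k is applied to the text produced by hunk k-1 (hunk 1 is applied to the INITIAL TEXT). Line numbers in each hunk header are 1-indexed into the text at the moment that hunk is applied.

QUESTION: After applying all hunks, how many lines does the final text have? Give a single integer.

Hunk 1: at line 4 remove [nvmqr,fokh,qpsrn] add [vekw] -> 10 lines: ywh wnqi pldpe qkolg vekw zcmte evzcy gsm nyzk hmbq
Hunk 2: at line 2 remove [qkolg,vekw] add [hbt,pte,ihl] -> 11 lines: ywh wnqi pldpe hbt pte ihl zcmte evzcy gsm nyzk hmbq
Hunk 3: at line 4 remove [ihl,zcmte] add [fli,fry] -> 11 lines: ywh wnqi pldpe hbt pte fli fry evzcy gsm nyzk hmbq
Hunk 4: at line 3 remove [pte,fli] add [nvgpk,wey] -> 11 lines: ywh wnqi pldpe hbt nvgpk wey fry evzcy gsm nyzk hmbq
Hunk 5: at line 1 remove [pldpe,hbt] add [qxn,wzn] -> 11 lines: ywh wnqi qxn wzn nvgpk wey fry evzcy gsm nyzk hmbq
Hunk 6: at line 2 remove [qxn,wzn] add [xtef,xuzxc,wnsaf] -> 12 lines: ywh wnqi xtef xuzxc wnsaf nvgpk wey fry evzcy gsm nyzk hmbq
Final line count: 12

Answer: 12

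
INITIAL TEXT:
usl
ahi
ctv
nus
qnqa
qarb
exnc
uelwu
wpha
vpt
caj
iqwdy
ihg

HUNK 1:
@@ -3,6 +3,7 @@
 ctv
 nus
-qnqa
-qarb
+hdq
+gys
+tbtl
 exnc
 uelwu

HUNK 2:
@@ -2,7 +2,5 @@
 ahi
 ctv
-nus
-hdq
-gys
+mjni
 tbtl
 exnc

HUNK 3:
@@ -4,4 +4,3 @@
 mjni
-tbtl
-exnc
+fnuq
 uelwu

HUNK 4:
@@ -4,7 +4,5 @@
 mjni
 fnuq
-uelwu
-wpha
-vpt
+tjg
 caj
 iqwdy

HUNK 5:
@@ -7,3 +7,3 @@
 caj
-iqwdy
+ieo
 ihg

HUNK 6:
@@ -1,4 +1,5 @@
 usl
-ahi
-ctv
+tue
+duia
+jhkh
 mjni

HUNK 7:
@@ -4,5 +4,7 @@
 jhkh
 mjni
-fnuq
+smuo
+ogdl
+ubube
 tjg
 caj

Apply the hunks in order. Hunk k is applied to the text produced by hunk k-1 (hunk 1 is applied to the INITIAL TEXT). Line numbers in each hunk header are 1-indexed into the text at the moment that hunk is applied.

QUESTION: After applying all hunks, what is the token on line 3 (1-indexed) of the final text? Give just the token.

Hunk 1: at line 3 remove [qnqa,qarb] add [hdq,gys,tbtl] -> 14 lines: usl ahi ctv nus hdq gys tbtl exnc uelwu wpha vpt caj iqwdy ihg
Hunk 2: at line 2 remove [nus,hdq,gys] add [mjni] -> 12 lines: usl ahi ctv mjni tbtl exnc uelwu wpha vpt caj iqwdy ihg
Hunk 3: at line 4 remove [tbtl,exnc] add [fnuq] -> 11 lines: usl ahi ctv mjni fnuq uelwu wpha vpt caj iqwdy ihg
Hunk 4: at line 4 remove [uelwu,wpha,vpt] add [tjg] -> 9 lines: usl ahi ctv mjni fnuq tjg caj iqwdy ihg
Hunk 5: at line 7 remove [iqwdy] add [ieo] -> 9 lines: usl ahi ctv mjni fnuq tjg caj ieo ihg
Hunk 6: at line 1 remove [ahi,ctv] add [tue,duia,jhkh] -> 10 lines: usl tue duia jhkh mjni fnuq tjg caj ieo ihg
Hunk 7: at line 4 remove [fnuq] add [smuo,ogdl,ubube] -> 12 lines: usl tue duia jhkh mjni smuo ogdl ubube tjg caj ieo ihg
Final line 3: duia

Answer: duia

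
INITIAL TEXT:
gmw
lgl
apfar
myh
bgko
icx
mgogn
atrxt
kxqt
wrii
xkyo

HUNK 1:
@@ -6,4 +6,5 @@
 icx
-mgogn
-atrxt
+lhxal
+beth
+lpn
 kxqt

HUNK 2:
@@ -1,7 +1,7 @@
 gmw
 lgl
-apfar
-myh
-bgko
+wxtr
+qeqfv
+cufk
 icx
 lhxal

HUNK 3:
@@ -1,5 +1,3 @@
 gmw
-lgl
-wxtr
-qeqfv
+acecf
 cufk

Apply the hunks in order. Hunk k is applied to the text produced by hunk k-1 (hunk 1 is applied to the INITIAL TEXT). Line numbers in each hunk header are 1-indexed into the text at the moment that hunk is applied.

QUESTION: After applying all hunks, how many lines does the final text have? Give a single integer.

Answer: 10

Derivation:
Hunk 1: at line 6 remove [mgogn,atrxt] add [lhxal,beth,lpn] -> 12 lines: gmw lgl apfar myh bgko icx lhxal beth lpn kxqt wrii xkyo
Hunk 2: at line 1 remove [apfar,myh,bgko] add [wxtr,qeqfv,cufk] -> 12 lines: gmw lgl wxtr qeqfv cufk icx lhxal beth lpn kxqt wrii xkyo
Hunk 3: at line 1 remove [lgl,wxtr,qeqfv] add [acecf] -> 10 lines: gmw acecf cufk icx lhxal beth lpn kxqt wrii xkyo
Final line count: 10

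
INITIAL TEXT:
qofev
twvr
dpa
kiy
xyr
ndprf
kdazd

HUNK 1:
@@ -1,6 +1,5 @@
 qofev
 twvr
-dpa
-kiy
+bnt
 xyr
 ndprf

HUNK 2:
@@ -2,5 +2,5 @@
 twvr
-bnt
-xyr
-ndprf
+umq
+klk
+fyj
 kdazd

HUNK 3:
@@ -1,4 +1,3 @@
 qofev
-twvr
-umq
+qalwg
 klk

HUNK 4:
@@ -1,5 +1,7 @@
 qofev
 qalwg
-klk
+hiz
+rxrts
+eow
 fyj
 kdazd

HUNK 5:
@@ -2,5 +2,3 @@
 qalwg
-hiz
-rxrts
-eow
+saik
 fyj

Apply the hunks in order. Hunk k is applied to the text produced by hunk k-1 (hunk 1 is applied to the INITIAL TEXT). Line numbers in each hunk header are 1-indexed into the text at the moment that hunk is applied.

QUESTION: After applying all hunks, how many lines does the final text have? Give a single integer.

Hunk 1: at line 1 remove [dpa,kiy] add [bnt] -> 6 lines: qofev twvr bnt xyr ndprf kdazd
Hunk 2: at line 2 remove [bnt,xyr,ndprf] add [umq,klk,fyj] -> 6 lines: qofev twvr umq klk fyj kdazd
Hunk 3: at line 1 remove [twvr,umq] add [qalwg] -> 5 lines: qofev qalwg klk fyj kdazd
Hunk 4: at line 1 remove [klk] add [hiz,rxrts,eow] -> 7 lines: qofev qalwg hiz rxrts eow fyj kdazd
Hunk 5: at line 2 remove [hiz,rxrts,eow] add [saik] -> 5 lines: qofev qalwg saik fyj kdazd
Final line count: 5

Answer: 5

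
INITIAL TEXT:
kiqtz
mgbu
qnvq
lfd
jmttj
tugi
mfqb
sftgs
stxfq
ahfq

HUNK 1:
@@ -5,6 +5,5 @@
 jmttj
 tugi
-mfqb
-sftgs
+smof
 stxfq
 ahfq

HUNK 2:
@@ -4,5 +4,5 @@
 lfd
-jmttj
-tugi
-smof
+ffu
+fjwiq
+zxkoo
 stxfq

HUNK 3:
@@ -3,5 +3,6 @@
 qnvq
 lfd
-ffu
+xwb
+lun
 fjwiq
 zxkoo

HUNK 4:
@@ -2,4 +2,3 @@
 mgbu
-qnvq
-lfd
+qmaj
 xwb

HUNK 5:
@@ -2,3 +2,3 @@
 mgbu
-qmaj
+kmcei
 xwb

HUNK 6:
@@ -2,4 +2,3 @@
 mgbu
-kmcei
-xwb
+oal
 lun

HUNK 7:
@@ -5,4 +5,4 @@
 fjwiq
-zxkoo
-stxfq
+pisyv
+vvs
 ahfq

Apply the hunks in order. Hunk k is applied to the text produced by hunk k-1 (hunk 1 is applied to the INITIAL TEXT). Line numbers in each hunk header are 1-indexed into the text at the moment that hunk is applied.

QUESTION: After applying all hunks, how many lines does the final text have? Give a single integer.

Hunk 1: at line 5 remove [mfqb,sftgs] add [smof] -> 9 lines: kiqtz mgbu qnvq lfd jmttj tugi smof stxfq ahfq
Hunk 2: at line 4 remove [jmttj,tugi,smof] add [ffu,fjwiq,zxkoo] -> 9 lines: kiqtz mgbu qnvq lfd ffu fjwiq zxkoo stxfq ahfq
Hunk 3: at line 3 remove [ffu] add [xwb,lun] -> 10 lines: kiqtz mgbu qnvq lfd xwb lun fjwiq zxkoo stxfq ahfq
Hunk 4: at line 2 remove [qnvq,lfd] add [qmaj] -> 9 lines: kiqtz mgbu qmaj xwb lun fjwiq zxkoo stxfq ahfq
Hunk 5: at line 2 remove [qmaj] add [kmcei] -> 9 lines: kiqtz mgbu kmcei xwb lun fjwiq zxkoo stxfq ahfq
Hunk 6: at line 2 remove [kmcei,xwb] add [oal] -> 8 lines: kiqtz mgbu oal lun fjwiq zxkoo stxfq ahfq
Hunk 7: at line 5 remove [zxkoo,stxfq] add [pisyv,vvs] -> 8 lines: kiqtz mgbu oal lun fjwiq pisyv vvs ahfq
Final line count: 8

Answer: 8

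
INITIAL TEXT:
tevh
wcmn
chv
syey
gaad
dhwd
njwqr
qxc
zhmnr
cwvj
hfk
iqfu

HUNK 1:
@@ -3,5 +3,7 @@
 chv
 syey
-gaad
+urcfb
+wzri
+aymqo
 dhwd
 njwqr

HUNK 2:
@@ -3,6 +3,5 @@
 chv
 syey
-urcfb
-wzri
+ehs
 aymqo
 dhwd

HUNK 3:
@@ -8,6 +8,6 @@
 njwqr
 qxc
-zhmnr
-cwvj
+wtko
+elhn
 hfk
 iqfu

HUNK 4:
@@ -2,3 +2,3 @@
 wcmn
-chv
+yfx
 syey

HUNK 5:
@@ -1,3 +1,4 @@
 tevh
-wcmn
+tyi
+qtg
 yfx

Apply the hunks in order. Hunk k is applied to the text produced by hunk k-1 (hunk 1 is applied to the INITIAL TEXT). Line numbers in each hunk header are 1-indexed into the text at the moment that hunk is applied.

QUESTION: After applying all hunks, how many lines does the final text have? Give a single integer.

Answer: 14

Derivation:
Hunk 1: at line 3 remove [gaad] add [urcfb,wzri,aymqo] -> 14 lines: tevh wcmn chv syey urcfb wzri aymqo dhwd njwqr qxc zhmnr cwvj hfk iqfu
Hunk 2: at line 3 remove [urcfb,wzri] add [ehs] -> 13 lines: tevh wcmn chv syey ehs aymqo dhwd njwqr qxc zhmnr cwvj hfk iqfu
Hunk 3: at line 8 remove [zhmnr,cwvj] add [wtko,elhn] -> 13 lines: tevh wcmn chv syey ehs aymqo dhwd njwqr qxc wtko elhn hfk iqfu
Hunk 4: at line 2 remove [chv] add [yfx] -> 13 lines: tevh wcmn yfx syey ehs aymqo dhwd njwqr qxc wtko elhn hfk iqfu
Hunk 5: at line 1 remove [wcmn] add [tyi,qtg] -> 14 lines: tevh tyi qtg yfx syey ehs aymqo dhwd njwqr qxc wtko elhn hfk iqfu
Final line count: 14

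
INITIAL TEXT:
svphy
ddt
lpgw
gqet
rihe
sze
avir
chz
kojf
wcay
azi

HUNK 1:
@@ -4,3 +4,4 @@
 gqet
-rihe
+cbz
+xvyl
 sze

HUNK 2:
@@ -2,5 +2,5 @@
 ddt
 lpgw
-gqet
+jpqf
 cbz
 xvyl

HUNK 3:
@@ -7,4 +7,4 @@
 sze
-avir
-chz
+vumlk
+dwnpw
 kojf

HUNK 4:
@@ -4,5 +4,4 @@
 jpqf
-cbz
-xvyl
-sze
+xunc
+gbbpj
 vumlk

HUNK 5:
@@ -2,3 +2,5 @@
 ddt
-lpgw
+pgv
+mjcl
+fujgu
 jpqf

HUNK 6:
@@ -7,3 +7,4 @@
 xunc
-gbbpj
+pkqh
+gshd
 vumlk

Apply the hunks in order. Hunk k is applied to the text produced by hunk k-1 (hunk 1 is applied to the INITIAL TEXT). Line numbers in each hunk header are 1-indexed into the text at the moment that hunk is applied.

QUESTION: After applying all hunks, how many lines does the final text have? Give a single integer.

Answer: 14

Derivation:
Hunk 1: at line 4 remove [rihe] add [cbz,xvyl] -> 12 lines: svphy ddt lpgw gqet cbz xvyl sze avir chz kojf wcay azi
Hunk 2: at line 2 remove [gqet] add [jpqf] -> 12 lines: svphy ddt lpgw jpqf cbz xvyl sze avir chz kojf wcay azi
Hunk 3: at line 7 remove [avir,chz] add [vumlk,dwnpw] -> 12 lines: svphy ddt lpgw jpqf cbz xvyl sze vumlk dwnpw kojf wcay azi
Hunk 4: at line 4 remove [cbz,xvyl,sze] add [xunc,gbbpj] -> 11 lines: svphy ddt lpgw jpqf xunc gbbpj vumlk dwnpw kojf wcay azi
Hunk 5: at line 2 remove [lpgw] add [pgv,mjcl,fujgu] -> 13 lines: svphy ddt pgv mjcl fujgu jpqf xunc gbbpj vumlk dwnpw kojf wcay azi
Hunk 6: at line 7 remove [gbbpj] add [pkqh,gshd] -> 14 lines: svphy ddt pgv mjcl fujgu jpqf xunc pkqh gshd vumlk dwnpw kojf wcay azi
Final line count: 14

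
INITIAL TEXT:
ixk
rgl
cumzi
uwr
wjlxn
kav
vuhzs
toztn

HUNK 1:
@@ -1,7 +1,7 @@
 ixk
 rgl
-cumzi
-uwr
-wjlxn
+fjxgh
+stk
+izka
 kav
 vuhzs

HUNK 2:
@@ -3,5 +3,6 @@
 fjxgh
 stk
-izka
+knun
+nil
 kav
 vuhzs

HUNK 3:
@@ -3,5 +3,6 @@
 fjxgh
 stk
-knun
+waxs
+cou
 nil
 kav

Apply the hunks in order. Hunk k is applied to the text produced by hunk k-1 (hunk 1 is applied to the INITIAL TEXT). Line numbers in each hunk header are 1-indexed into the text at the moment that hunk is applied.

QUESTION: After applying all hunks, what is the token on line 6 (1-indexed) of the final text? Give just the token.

Hunk 1: at line 1 remove [cumzi,uwr,wjlxn] add [fjxgh,stk,izka] -> 8 lines: ixk rgl fjxgh stk izka kav vuhzs toztn
Hunk 2: at line 3 remove [izka] add [knun,nil] -> 9 lines: ixk rgl fjxgh stk knun nil kav vuhzs toztn
Hunk 3: at line 3 remove [knun] add [waxs,cou] -> 10 lines: ixk rgl fjxgh stk waxs cou nil kav vuhzs toztn
Final line 6: cou

Answer: cou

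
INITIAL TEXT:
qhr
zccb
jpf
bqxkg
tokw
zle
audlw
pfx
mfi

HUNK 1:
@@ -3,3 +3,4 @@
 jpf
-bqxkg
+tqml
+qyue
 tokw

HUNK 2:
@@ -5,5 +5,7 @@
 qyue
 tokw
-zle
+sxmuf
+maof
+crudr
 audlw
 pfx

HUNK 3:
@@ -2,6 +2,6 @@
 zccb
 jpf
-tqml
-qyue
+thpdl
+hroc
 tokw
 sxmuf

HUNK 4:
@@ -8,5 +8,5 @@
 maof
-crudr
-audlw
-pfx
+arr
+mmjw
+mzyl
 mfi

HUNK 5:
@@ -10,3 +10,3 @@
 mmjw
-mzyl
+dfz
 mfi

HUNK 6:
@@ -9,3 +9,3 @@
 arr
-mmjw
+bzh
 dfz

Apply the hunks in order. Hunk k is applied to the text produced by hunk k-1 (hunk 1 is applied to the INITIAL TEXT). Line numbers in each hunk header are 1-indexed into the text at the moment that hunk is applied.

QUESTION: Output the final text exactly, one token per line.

Hunk 1: at line 3 remove [bqxkg] add [tqml,qyue] -> 10 lines: qhr zccb jpf tqml qyue tokw zle audlw pfx mfi
Hunk 2: at line 5 remove [zle] add [sxmuf,maof,crudr] -> 12 lines: qhr zccb jpf tqml qyue tokw sxmuf maof crudr audlw pfx mfi
Hunk 3: at line 2 remove [tqml,qyue] add [thpdl,hroc] -> 12 lines: qhr zccb jpf thpdl hroc tokw sxmuf maof crudr audlw pfx mfi
Hunk 4: at line 8 remove [crudr,audlw,pfx] add [arr,mmjw,mzyl] -> 12 lines: qhr zccb jpf thpdl hroc tokw sxmuf maof arr mmjw mzyl mfi
Hunk 5: at line 10 remove [mzyl] add [dfz] -> 12 lines: qhr zccb jpf thpdl hroc tokw sxmuf maof arr mmjw dfz mfi
Hunk 6: at line 9 remove [mmjw] add [bzh] -> 12 lines: qhr zccb jpf thpdl hroc tokw sxmuf maof arr bzh dfz mfi

Answer: qhr
zccb
jpf
thpdl
hroc
tokw
sxmuf
maof
arr
bzh
dfz
mfi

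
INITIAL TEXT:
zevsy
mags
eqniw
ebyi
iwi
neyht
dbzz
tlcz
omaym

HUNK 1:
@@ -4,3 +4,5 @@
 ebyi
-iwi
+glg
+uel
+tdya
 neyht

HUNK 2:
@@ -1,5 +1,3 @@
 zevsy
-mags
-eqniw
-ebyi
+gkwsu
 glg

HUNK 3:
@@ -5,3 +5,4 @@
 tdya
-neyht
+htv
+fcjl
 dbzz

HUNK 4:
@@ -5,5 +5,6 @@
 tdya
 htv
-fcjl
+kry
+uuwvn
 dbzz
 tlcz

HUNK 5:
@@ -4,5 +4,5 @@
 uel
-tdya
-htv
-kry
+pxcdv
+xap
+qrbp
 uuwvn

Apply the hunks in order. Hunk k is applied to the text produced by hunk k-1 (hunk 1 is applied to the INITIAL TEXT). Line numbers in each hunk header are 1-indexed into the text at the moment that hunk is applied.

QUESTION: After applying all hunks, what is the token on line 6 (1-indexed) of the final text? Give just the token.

Answer: xap

Derivation:
Hunk 1: at line 4 remove [iwi] add [glg,uel,tdya] -> 11 lines: zevsy mags eqniw ebyi glg uel tdya neyht dbzz tlcz omaym
Hunk 2: at line 1 remove [mags,eqniw,ebyi] add [gkwsu] -> 9 lines: zevsy gkwsu glg uel tdya neyht dbzz tlcz omaym
Hunk 3: at line 5 remove [neyht] add [htv,fcjl] -> 10 lines: zevsy gkwsu glg uel tdya htv fcjl dbzz tlcz omaym
Hunk 4: at line 5 remove [fcjl] add [kry,uuwvn] -> 11 lines: zevsy gkwsu glg uel tdya htv kry uuwvn dbzz tlcz omaym
Hunk 5: at line 4 remove [tdya,htv,kry] add [pxcdv,xap,qrbp] -> 11 lines: zevsy gkwsu glg uel pxcdv xap qrbp uuwvn dbzz tlcz omaym
Final line 6: xap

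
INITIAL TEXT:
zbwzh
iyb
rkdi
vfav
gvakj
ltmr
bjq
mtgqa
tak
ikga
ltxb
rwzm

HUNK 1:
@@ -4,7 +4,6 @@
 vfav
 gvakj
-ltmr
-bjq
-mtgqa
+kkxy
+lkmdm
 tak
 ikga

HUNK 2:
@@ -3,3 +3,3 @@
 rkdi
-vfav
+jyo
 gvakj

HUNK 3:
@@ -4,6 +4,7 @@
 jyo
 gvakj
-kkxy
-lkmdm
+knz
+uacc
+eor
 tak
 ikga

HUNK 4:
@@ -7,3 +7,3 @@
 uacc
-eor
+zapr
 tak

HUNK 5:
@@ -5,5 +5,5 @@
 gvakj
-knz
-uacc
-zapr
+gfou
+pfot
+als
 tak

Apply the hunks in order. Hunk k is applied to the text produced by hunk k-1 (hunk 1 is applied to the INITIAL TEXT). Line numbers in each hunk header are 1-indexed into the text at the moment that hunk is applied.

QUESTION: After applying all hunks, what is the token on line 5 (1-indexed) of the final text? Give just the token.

Answer: gvakj

Derivation:
Hunk 1: at line 4 remove [ltmr,bjq,mtgqa] add [kkxy,lkmdm] -> 11 lines: zbwzh iyb rkdi vfav gvakj kkxy lkmdm tak ikga ltxb rwzm
Hunk 2: at line 3 remove [vfav] add [jyo] -> 11 lines: zbwzh iyb rkdi jyo gvakj kkxy lkmdm tak ikga ltxb rwzm
Hunk 3: at line 4 remove [kkxy,lkmdm] add [knz,uacc,eor] -> 12 lines: zbwzh iyb rkdi jyo gvakj knz uacc eor tak ikga ltxb rwzm
Hunk 4: at line 7 remove [eor] add [zapr] -> 12 lines: zbwzh iyb rkdi jyo gvakj knz uacc zapr tak ikga ltxb rwzm
Hunk 5: at line 5 remove [knz,uacc,zapr] add [gfou,pfot,als] -> 12 lines: zbwzh iyb rkdi jyo gvakj gfou pfot als tak ikga ltxb rwzm
Final line 5: gvakj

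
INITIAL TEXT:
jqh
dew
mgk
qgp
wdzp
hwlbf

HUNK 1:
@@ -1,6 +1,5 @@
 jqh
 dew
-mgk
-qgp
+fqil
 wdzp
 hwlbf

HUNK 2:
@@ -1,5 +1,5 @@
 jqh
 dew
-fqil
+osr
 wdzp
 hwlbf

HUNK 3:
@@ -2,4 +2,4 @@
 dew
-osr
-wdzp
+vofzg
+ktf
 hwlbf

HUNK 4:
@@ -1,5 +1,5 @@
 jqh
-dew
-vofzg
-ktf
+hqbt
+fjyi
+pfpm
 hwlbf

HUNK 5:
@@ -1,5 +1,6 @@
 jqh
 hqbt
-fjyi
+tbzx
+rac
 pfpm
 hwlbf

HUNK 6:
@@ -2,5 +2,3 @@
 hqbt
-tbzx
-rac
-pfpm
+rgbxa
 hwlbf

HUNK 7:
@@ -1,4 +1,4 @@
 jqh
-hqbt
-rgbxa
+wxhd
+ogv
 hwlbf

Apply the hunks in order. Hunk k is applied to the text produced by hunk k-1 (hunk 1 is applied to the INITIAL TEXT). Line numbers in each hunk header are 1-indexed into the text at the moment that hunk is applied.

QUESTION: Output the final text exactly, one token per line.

Hunk 1: at line 1 remove [mgk,qgp] add [fqil] -> 5 lines: jqh dew fqil wdzp hwlbf
Hunk 2: at line 1 remove [fqil] add [osr] -> 5 lines: jqh dew osr wdzp hwlbf
Hunk 3: at line 2 remove [osr,wdzp] add [vofzg,ktf] -> 5 lines: jqh dew vofzg ktf hwlbf
Hunk 4: at line 1 remove [dew,vofzg,ktf] add [hqbt,fjyi,pfpm] -> 5 lines: jqh hqbt fjyi pfpm hwlbf
Hunk 5: at line 1 remove [fjyi] add [tbzx,rac] -> 6 lines: jqh hqbt tbzx rac pfpm hwlbf
Hunk 6: at line 2 remove [tbzx,rac,pfpm] add [rgbxa] -> 4 lines: jqh hqbt rgbxa hwlbf
Hunk 7: at line 1 remove [hqbt,rgbxa] add [wxhd,ogv] -> 4 lines: jqh wxhd ogv hwlbf

Answer: jqh
wxhd
ogv
hwlbf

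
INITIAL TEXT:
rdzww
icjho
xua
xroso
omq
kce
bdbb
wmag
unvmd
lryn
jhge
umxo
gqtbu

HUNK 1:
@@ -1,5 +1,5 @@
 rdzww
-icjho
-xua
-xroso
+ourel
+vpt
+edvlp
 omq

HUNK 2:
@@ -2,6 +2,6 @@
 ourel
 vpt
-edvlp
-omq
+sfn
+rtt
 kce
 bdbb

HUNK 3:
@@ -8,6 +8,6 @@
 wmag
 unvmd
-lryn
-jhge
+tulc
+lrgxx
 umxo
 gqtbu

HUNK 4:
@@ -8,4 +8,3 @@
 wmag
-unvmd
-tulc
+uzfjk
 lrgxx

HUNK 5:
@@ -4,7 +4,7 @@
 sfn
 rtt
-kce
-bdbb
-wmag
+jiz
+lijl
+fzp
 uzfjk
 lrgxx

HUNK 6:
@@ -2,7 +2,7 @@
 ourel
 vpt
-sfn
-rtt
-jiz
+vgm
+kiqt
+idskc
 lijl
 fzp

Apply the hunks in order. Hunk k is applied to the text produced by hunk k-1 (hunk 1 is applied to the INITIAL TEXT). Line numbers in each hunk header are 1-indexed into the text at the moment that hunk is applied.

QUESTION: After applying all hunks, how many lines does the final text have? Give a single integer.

Answer: 12

Derivation:
Hunk 1: at line 1 remove [icjho,xua,xroso] add [ourel,vpt,edvlp] -> 13 lines: rdzww ourel vpt edvlp omq kce bdbb wmag unvmd lryn jhge umxo gqtbu
Hunk 2: at line 2 remove [edvlp,omq] add [sfn,rtt] -> 13 lines: rdzww ourel vpt sfn rtt kce bdbb wmag unvmd lryn jhge umxo gqtbu
Hunk 3: at line 8 remove [lryn,jhge] add [tulc,lrgxx] -> 13 lines: rdzww ourel vpt sfn rtt kce bdbb wmag unvmd tulc lrgxx umxo gqtbu
Hunk 4: at line 8 remove [unvmd,tulc] add [uzfjk] -> 12 lines: rdzww ourel vpt sfn rtt kce bdbb wmag uzfjk lrgxx umxo gqtbu
Hunk 5: at line 4 remove [kce,bdbb,wmag] add [jiz,lijl,fzp] -> 12 lines: rdzww ourel vpt sfn rtt jiz lijl fzp uzfjk lrgxx umxo gqtbu
Hunk 6: at line 2 remove [sfn,rtt,jiz] add [vgm,kiqt,idskc] -> 12 lines: rdzww ourel vpt vgm kiqt idskc lijl fzp uzfjk lrgxx umxo gqtbu
Final line count: 12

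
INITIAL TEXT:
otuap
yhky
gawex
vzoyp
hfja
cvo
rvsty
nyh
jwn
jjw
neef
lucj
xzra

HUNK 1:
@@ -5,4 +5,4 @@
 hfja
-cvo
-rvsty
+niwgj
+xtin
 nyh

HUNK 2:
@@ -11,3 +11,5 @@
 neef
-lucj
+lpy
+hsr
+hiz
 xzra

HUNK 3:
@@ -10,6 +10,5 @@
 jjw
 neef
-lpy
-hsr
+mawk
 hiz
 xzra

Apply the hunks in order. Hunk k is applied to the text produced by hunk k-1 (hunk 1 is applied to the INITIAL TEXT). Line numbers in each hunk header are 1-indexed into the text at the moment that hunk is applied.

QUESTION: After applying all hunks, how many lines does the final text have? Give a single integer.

Answer: 14

Derivation:
Hunk 1: at line 5 remove [cvo,rvsty] add [niwgj,xtin] -> 13 lines: otuap yhky gawex vzoyp hfja niwgj xtin nyh jwn jjw neef lucj xzra
Hunk 2: at line 11 remove [lucj] add [lpy,hsr,hiz] -> 15 lines: otuap yhky gawex vzoyp hfja niwgj xtin nyh jwn jjw neef lpy hsr hiz xzra
Hunk 3: at line 10 remove [lpy,hsr] add [mawk] -> 14 lines: otuap yhky gawex vzoyp hfja niwgj xtin nyh jwn jjw neef mawk hiz xzra
Final line count: 14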